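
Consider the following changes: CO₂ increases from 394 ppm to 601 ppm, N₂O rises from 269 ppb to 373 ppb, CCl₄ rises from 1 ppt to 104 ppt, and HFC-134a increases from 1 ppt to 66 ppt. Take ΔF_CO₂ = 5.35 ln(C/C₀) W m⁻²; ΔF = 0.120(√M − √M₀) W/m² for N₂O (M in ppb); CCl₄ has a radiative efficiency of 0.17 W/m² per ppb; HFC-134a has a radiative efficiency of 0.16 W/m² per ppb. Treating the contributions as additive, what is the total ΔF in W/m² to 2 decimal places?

CO₂: 5.35 × ln(601/394) = 5.35 × ln(1.52538) = 5.35 × 0.42224 = 2.2590 W/m².
N₂O: 0.120 × (√373 − √269) = 0.120 × (19.3132 − 16.4012) = 0.120 × 2.9120 = 0.3494 W/m².
CCl₄: Δ = 104 − 1 = 103 ppt = 0.103 ppb; ΔF = 0.17 × 0.103 = 0.0175 W/m².
HFC-134a: Δ = 66 − 1 = 65 ppt = 0.065 ppb; ΔF = 0.16 × 0.065 = 0.0104 W/m².
Total ΔF = 2.2590 + 0.3494 + 0.0175 + 0.0104 = 2.6363 W/m².

ΔF = 2.64 W/m²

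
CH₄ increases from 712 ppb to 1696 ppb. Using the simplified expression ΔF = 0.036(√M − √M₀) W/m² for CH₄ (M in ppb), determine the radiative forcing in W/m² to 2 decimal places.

CH₄: 0.036 × (√1696 − √712) = 0.036 × (41.1825 − 26.6833) = 0.036 × 14.4992 = 0.5220 W/m².

ΔF = 0.52 W/m²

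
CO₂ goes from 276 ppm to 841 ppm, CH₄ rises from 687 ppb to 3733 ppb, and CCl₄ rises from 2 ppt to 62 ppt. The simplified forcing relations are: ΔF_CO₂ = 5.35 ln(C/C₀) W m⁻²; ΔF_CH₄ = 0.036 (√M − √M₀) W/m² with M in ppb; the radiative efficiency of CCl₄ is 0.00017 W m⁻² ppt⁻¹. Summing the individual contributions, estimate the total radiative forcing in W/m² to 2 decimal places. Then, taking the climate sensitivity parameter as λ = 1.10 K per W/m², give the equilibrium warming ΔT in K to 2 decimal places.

ΔF = 7.23 W/m²; ΔT = 7.95 K

CO₂: 5.35 × ln(841/276) = 5.35 × ln(3.04710) = 5.35 × 1.11419 = 5.9609 W/m².
CH₄: 0.036 × (√3733 − √687) = 0.036 × (61.0983 − 26.2107) = 0.036 × 34.8876 = 1.2560 W/m².
CCl₄: ΔF = 0.00017 × (62 − 2) = 0.00017 × 60 = 0.0102 W/m².
Total ΔF = 5.9609 + 1.2560 + 0.0102 = 7.2271 W/m².
ΔT = λ ΔF = 1.10 × 7.23 = 7.9530 K.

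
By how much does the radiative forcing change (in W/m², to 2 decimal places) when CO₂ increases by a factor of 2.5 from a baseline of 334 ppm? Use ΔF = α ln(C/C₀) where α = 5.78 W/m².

ΔF = 5.78 × ln(2.5) = 5.78 × 0.91629 = 5.2962 W/m².

ΔF = 5.30 W/m²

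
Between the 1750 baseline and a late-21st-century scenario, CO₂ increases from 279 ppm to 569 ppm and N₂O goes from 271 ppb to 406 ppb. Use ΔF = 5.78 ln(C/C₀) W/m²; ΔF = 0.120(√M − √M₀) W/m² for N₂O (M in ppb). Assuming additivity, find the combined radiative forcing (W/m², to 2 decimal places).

ΔF = 4.56 W/m²

CO₂: 5.78 × ln(569/279) = 5.78 × ln(2.03943) = 5.78 × 0.71267 = 4.1192 W/m².
N₂O: 0.120 × (√406 − √271) = 0.120 × (20.1494 − 16.4621) = 0.120 × 3.6873 = 0.4425 W/m².
Total ΔF = 4.1192 + 0.4425 = 4.5617 W/m².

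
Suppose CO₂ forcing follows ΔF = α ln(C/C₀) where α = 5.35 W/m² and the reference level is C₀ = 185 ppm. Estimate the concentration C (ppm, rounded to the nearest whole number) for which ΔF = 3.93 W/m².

C ≈ 386 ppm

Set 5.35 ln(C/185) = 3.93, so ln(C/185) = 3.93/5.35 = 0.73458.
Then C/185 = e^0.73458 = 2.08461, giving C = 185 × 2.08461 = 385.65 ppm.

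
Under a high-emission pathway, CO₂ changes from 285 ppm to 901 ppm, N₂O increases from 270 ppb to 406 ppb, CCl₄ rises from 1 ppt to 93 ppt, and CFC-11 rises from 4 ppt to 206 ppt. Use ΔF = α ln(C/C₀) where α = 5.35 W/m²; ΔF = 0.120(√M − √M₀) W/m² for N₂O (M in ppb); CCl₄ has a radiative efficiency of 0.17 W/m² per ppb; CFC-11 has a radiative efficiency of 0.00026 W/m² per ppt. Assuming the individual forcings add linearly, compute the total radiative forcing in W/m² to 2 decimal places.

CO₂: 5.35 × ln(901/285) = 5.35 × ln(3.16140) = 5.35 × 1.15101 = 6.1579 W/m².
N₂O: 0.120 × (√406 − √270) = 0.120 × (20.1494 − 16.4317) = 0.120 × 3.7177 = 0.4461 W/m².
CCl₄: Δ = 93 − 1 = 92 ppt = 0.092 ppb; ΔF = 0.17 × 0.092 = 0.0156 W/m².
CFC-11: ΔF = 0.00026 × (206 − 4) = 0.00026 × 202 = 0.0525 W/m².
Total ΔF = 6.1579 + 0.4461 + 0.0156 + 0.0525 = 6.6721 W/m².

ΔF = 6.67 W/m²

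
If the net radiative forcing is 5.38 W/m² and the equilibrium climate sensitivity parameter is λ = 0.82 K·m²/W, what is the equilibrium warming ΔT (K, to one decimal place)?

ΔT = 4.4 K

ΔT = λ ΔF = 0.82 × 5.38 = 4.4116 K.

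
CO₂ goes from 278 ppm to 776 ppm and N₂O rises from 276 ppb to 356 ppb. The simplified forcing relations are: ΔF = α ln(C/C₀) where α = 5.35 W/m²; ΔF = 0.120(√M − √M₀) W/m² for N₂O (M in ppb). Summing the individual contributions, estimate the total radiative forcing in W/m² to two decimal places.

CO₂: 5.35 × ln(776/278) = 5.35 × ln(2.79137) = 5.35 × 1.02653 = 5.4919 W/m².
N₂O: 0.120 × (√356 − √276) = 0.120 × (18.8680 − 16.6132) = 0.120 × 2.2548 = 0.2706 W/m².
Total ΔF = 5.4919 + 0.2706 = 5.7625 W/m².

ΔF = 5.76 W/m²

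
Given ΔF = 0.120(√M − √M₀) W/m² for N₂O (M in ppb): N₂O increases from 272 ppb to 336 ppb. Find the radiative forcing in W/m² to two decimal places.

N₂O: 0.120 × (√336 − √272) = 0.120 × (18.3303 − 16.4924) = 0.120 × 1.8379 = 0.2205 W/m².

ΔF = 0.22 W/m²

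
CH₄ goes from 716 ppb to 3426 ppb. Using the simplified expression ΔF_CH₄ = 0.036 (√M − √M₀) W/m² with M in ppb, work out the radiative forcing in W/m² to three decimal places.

ΔF = 1.144 W/m²

CH₄: 0.036 × (√3426 − √716) = 0.036 × (58.5320 − 26.7582) = 0.036 × 31.7738 = 1.1439 W/m².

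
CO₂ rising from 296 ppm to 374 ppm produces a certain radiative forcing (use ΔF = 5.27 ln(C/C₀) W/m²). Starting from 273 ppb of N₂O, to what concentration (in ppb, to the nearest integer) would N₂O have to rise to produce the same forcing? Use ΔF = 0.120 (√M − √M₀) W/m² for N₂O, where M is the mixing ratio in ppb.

M ≈ 718 ppb

CO₂ forcing: 5.27 × ln(374/296) = 5.27 × 0.233896 = 1.23263 W/m².
Set 0.120(√M − √273) = 1.23263: √M = 1.23263/0.120 + √273 = 10.2719 + 16.5227 = 26.7946.
M = (26.7946)² = 717.95 ppb.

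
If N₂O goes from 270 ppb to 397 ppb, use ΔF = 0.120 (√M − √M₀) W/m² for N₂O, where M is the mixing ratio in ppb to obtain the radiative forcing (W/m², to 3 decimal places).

ΔF = 0.419 W/m²

N₂O: 0.120 × (√397 − √270) = 0.120 × (19.9249 − 16.4317) = 0.120 × 3.4932 = 0.4192 W/m².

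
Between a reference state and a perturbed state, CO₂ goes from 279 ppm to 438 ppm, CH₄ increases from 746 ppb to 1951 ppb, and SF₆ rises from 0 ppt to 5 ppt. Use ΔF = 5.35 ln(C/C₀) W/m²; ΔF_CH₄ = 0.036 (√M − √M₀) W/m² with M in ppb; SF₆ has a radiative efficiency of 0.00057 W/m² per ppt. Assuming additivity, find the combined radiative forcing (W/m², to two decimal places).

ΔF = 3.02 W/m²

CO₂: 5.35 × ln(438/279) = 5.35 × ln(1.56989) = 5.35 × 0.45101 = 2.4129 W/m².
CH₄: 0.036 × (√1951 − √746) = 0.036 × (44.1701 − 27.3130) = 0.036 × 16.8571 = 0.6069 W/m².
SF₆: ΔF = 0.00057 × (5 − 0) = 0.00057 × 5 = 0.0029 W/m².
Total ΔF = 2.4129 + 0.6069 + 0.0029 = 3.0227 W/m².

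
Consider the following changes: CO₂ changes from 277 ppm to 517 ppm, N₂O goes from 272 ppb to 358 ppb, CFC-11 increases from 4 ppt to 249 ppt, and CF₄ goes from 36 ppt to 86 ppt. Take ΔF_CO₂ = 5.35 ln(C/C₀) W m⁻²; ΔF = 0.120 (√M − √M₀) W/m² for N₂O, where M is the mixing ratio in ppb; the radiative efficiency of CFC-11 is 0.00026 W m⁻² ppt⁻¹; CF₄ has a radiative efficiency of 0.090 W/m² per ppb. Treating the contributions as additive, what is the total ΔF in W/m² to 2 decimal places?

CO₂: 5.35 × ln(517/277) = 5.35 × ln(1.86643) = 5.35 × 0.62403 = 3.3386 W/m².
N₂O: 0.120 × (√358 − √272) = 0.120 × (18.9209 − 16.4924) = 0.120 × 2.4285 = 0.2914 W/m².
CFC-11: ΔF = 0.00026 × (249 − 4) = 0.00026 × 245 = 0.0637 W/m².
CF₄: Δ = 86 − 36 = 50 ppt = 0.050 ppb; ΔF = 0.090 × 0.050 = 0.0045 W/m².
Total ΔF = 3.3386 + 0.2914 + 0.0637 + 0.0045 = 3.6982 W/m².

ΔF = 3.70 W/m²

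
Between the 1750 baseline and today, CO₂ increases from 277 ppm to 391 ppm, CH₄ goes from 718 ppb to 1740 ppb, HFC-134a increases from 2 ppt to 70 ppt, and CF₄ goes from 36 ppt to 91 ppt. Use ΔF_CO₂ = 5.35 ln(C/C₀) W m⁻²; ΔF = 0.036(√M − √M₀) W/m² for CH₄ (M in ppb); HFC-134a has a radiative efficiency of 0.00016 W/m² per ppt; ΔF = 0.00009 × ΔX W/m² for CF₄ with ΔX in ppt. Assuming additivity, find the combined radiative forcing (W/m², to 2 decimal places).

ΔF = 2.40 W/m²

CO₂: 5.35 × ln(391/277) = 5.35 × ln(1.41155) = 5.35 × 0.34469 = 1.8441 W/m².
CH₄: 0.036 × (√1740 − √718) = 0.036 × (41.7133 − 26.7955) = 0.036 × 14.9178 = 0.5370 W/m².
HFC-134a: ΔF = 0.00016 × (70 − 2) = 0.00016 × 68 = 0.0109 W/m².
CF₄: ΔF = 0.00009 × (91 − 36) = 0.00009 × 55 = 0.0050 W/m².
Total ΔF = 1.8441 + 0.5370 + 0.0109 + 0.0050 = 2.3970 W/m².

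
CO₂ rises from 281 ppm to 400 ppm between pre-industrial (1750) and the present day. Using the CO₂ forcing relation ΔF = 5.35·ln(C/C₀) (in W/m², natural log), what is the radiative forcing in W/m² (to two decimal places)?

ΔF = 1.89 W/m²

CO₂: 5.35 × ln(400/281) = 5.35 × ln(1.42349) = 5.35 × 0.35311 = 1.8891 W/m².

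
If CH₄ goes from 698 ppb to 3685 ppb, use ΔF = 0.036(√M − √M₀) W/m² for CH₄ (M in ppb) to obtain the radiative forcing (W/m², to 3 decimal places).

CH₄: 0.036 × (√3685 − √698) = 0.036 × (60.7042 − 26.4197) = 0.036 × 34.2845 = 1.2342 W/m².

ΔF = 1.234 W/m²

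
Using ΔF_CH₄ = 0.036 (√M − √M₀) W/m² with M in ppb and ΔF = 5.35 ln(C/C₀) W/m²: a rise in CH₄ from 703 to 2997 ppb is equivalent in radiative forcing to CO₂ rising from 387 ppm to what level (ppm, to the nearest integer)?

C ≈ 468 ppm

CH₄ forcing: 0.036 × (√2997 − √703) = 0.036 × (54.7449 − 26.5141) = 0.036 × 28.2308 = 1.01631 W/m².
Set 5.35 ln(C/387) = 1.01631: ln(C/387) = 1.01631/5.35 = 0.18996, so C = 387 × e^0.18996 = 387 × 1.20920 = 467.96 ppm.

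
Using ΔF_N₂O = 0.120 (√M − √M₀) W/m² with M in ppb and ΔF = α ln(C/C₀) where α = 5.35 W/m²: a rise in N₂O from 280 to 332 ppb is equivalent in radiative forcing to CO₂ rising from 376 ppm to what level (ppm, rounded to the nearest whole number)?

C ≈ 389 ppm

N₂O forcing: 0.120 × (√332 − √280) = 0.120 × (18.2209 − 16.7332) = 0.120 × 1.4877 = 0.17852 W/m².
Set 5.35 ln(C/376) = 0.17852: ln(C/376) = 0.17852/5.35 = 0.03337, so C = 376 × e^0.03337 = 376 × 1.03393 = 388.76 ppm.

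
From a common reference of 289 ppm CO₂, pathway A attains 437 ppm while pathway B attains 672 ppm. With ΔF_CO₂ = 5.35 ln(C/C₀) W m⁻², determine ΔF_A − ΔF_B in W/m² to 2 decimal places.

ΔF_A = 5.35 ln(437/289) = 5.35 × 0.41351 = 2.2123 W/m².
ΔF_B = 5.35 ln(672/289) = 5.35 × 0.84383 = 4.5145 W/m².
Difference: 2.2123 − 4.5145 = -2.3022 W/m².

ΔF_A − ΔF_B = -2.30 W/m²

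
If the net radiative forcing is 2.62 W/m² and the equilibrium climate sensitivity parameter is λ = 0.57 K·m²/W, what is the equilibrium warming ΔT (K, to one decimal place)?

ΔT = λ ΔF = 0.57 × 2.62 = 1.4934 K.

ΔT = 1.5 K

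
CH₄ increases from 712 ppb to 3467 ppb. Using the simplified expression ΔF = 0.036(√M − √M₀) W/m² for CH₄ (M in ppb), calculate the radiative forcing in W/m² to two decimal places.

CH₄: 0.036 × (√3467 − √712) = 0.036 × (58.8812 − 26.6833) = 0.036 × 32.1979 = 1.1591 W/m².

ΔF = 1.16 W/m²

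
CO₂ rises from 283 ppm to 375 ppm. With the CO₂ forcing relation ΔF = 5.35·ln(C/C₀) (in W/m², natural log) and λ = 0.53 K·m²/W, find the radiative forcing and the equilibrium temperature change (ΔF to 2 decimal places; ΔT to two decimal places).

CO₂: 5.35 × ln(375/283) = 5.35 × ln(1.32509) = 5.35 × 0.28148 = 1.5059 W/m².
ΔT = λ ΔF = 0.53 × 1.51 = 0.8003 K.

ΔF = 1.51 W/m²; ΔT = 0.80 K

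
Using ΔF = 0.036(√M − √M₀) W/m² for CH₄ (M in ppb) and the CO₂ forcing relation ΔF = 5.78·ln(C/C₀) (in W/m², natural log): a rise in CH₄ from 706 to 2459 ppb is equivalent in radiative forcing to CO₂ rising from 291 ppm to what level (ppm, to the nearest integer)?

CH₄ forcing: 0.036 × (√2459 − √706) = 0.036 × (49.5883 − 26.5707) = 0.036 × 23.0176 = 0.82863 W/m².
Set 5.78 ln(C/291) = 0.82863: ln(C/291) = 0.82863/5.78 = 0.14336, so C = 291 × e^0.14336 = 291 × 1.15415 = 335.86 ppm.

C ≈ 336 ppm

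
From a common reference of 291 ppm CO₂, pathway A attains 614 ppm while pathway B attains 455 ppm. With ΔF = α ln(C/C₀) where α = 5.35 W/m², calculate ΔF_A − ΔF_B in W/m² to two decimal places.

ΔF_A − ΔF_B = 1.60 W/m²

ΔF_A = 5.35 ln(614/291) = 5.35 × 0.74667 = 3.9947 W/m².
ΔF_B = 5.35 ln(455/291) = 5.35 × 0.44697 = 2.3913 W/m².
Difference: 3.9947 − 2.3913 = 1.6034 W/m².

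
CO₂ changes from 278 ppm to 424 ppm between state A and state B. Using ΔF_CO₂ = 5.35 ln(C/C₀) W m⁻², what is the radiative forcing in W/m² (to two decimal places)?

ΔF = 2.26 W/m²

CO₂: 5.35 × ln(424/278) = 5.35 × ln(1.52518) = 5.35 × 0.42211 = 2.2583 W/m².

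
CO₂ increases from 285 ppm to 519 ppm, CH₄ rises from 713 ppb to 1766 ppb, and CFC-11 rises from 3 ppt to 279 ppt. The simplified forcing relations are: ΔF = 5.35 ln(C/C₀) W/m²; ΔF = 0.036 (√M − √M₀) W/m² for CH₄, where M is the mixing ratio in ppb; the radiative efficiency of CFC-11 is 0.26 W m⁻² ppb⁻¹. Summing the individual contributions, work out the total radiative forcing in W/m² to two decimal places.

CO₂: 5.35 × ln(519/285) = 5.35 × ln(1.82105) = 5.35 × 0.59941 = 3.2068 W/m².
CH₄: 0.036 × (√1766 − √713) = 0.036 × (42.0238 − 26.7021) = 0.036 × 15.3217 = 0.5516 W/m².
CFC-11: Δ = 279 − 3 = 276 ppt = 0.276 ppb; ΔF = 0.26 × 0.276 = 0.0718 W/m².
Total ΔF = 3.2068 + 0.5516 + 0.0718 = 3.8302 W/m².

ΔF = 3.83 W/m²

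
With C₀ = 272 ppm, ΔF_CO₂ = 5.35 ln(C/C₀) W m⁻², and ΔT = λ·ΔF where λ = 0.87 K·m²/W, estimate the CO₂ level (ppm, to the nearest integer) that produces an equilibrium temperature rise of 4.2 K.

C ≈ 671 ppm

Required forcing: ΔF = ΔT/λ = 4.2/0.87 = 4.8276 W/m².
Then ln(C/272) = ΔF/5.35 = 4.8276/5.35 = 0.90236.
So C = 272 × e^0.90236 = 272 × 2.46541 = 670.59 ppm.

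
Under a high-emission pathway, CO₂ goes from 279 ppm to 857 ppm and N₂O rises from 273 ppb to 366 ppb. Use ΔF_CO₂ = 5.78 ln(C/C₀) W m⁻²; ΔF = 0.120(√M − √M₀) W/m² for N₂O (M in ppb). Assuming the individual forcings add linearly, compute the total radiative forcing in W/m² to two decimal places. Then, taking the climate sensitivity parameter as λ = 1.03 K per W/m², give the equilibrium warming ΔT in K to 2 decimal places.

CO₂: 5.78 × ln(857/279) = 5.78 × ln(3.07168) = 5.78 × 1.12222 = 6.4864 W/m².
N₂O: 0.120 × (√366 − √273) = 0.120 × (19.1311 − 16.5227) = 0.120 × 2.6084 = 0.3130 W/m².
Total ΔF = 6.4864 + 0.3130 = 6.7994 W/m².
ΔT = λ ΔF = 1.03 × 6.80 = 7.0040 K.

ΔF = 6.80 W/m²; ΔT = 7.00 K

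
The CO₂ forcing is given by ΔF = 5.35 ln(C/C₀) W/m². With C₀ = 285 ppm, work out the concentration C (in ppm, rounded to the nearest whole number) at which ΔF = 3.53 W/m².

C ≈ 551 ppm

Set 5.35 ln(C/285) = 3.53, so ln(C/285) = 3.53/5.35 = 0.65981.
Then C/285 = e^0.65981 = 1.93442, giving C = 285 × 1.93442 = 551.31 ppm.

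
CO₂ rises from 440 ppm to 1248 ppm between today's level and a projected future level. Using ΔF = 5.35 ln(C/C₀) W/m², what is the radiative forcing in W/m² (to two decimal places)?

CO₂: 5.35 × ln(1248/440) = 5.35 × ln(2.83636) = 5.35 × 1.04252 = 5.5775 W/m².

ΔF = 5.58 W/m²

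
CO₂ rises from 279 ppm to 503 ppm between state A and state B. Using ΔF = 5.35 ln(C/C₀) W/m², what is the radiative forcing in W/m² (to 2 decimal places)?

CO₂ absorption bands are partially saturated, so forcing scales with the logarithm of the concentration ratio.
CO₂: 5.35 × ln(503/279) = 5.35 × ln(1.80287) = 5.35 × 0.58938 = 3.1532 W/m².

ΔF = 3.15 W/m²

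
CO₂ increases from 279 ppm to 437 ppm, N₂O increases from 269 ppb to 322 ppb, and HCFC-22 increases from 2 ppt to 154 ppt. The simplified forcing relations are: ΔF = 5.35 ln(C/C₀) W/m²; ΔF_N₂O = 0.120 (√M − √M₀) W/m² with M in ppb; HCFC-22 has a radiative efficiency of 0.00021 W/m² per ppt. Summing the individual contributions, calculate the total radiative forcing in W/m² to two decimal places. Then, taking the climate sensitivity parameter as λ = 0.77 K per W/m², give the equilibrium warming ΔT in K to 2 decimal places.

ΔF = 2.62 W/m²; ΔT = 2.02 K

CO₂: 5.35 × ln(437/279) = 5.35 × ln(1.56631) = 5.35 × 0.44872 = 2.4007 W/m².
N₂O: 0.120 × (√322 − √269) = 0.120 × (17.9444 − 16.4012) = 0.120 × 1.5432 = 0.1852 W/m².
HCFC-22: ΔF = 0.00021 × (154 − 2) = 0.00021 × 152 = 0.0319 W/m².
Total ΔF = 2.4007 + 0.1852 + 0.0319 = 2.6178 W/m².
ΔT = λ ΔF = 0.77 × 2.62 = 2.0174 K.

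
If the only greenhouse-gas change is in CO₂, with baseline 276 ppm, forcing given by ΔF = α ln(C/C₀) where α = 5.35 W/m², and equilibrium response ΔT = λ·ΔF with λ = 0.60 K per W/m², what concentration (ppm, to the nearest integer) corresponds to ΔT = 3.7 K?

Required forcing: ΔF = ΔT/λ = 3.7/0.60 = 6.1667 W/m².
Then ln(C/276) = ΔF/5.35 = 6.1667/5.35 = 1.15265.
So C = 276 × e^1.15265 = 276 × 3.16657 = 873.97 ppm.

C ≈ 874 ppm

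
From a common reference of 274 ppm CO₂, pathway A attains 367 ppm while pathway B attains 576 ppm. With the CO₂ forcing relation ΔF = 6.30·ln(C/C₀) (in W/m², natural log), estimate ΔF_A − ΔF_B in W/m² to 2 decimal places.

ΔF_A = 6.30 ln(367/274) = 6.30 × 0.29223 = 1.8410 W/m².
ΔF_B = 6.30 ln(576/274) = 6.30 × 0.74298 = 4.6808 W/m².
Difference: 1.8410 − 4.6808 = -2.8398 W/m².

ΔF_A − ΔF_B = -2.84 W/m²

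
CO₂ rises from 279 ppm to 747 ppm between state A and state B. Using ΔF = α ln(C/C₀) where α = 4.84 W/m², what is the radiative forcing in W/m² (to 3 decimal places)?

ΔF = 4.767 W/m²

CO₂: 4.84 × ln(747/279) = 4.84 × ln(2.67742) = 4.84 × 0.98485 = 4.7667 W/m².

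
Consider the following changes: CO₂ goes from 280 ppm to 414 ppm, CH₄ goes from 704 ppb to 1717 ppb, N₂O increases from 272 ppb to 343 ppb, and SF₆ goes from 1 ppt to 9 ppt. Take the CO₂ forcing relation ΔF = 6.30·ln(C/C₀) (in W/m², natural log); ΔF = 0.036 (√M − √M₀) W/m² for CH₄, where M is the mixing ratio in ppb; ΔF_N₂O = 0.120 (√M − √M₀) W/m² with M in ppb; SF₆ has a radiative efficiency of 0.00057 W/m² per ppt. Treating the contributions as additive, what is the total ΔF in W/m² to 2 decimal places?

ΔF = 3.25 W/m²

CO₂: 6.30 × ln(414/280) = 6.30 × ln(1.47857) = 6.30 × 0.39108 = 2.4638 W/m².
CH₄: 0.036 × (√1717 − √704) = 0.036 × (41.4367 − 26.5330) = 0.036 × 14.9037 = 0.5365 W/m².
N₂O: 0.120 × (√343 − √272) = 0.120 × (18.5203 − 16.4924) = 0.120 × 2.0279 = 0.2433 W/m².
SF₆: ΔF = 0.00057 × (9 − 1) = 0.00057 × 8 = 0.0046 W/m².
Total ΔF = 2.4638 + 0.5365 + 0.2433 + 0.0046 = 3.2482 W/m².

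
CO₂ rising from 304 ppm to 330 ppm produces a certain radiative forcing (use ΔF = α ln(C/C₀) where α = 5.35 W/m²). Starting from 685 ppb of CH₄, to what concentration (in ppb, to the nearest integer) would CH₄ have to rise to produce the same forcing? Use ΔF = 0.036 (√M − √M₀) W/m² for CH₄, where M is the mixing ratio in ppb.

CO₂ forcing: 5.35 × ln(330/304) = 5.35 × 0.082065 = 0.43905 W/m².
Set 0.036(√M − √685) = 0.43905: √M = 0.43905/0.036 + √685 = 12.1958 + 26.1725 = 38.3683.
M = (38.3683)² = 1472.13 ppb.

M ≈ 1472 ppb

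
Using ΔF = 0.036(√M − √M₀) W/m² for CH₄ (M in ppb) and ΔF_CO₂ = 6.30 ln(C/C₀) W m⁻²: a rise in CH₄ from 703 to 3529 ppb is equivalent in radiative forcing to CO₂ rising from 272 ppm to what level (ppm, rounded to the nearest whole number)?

C ≈ 328 ppm

CH₄ forcing: 0.036 × (√3529 − √703) = 0.036 × (59.4054 − 26.5141) = 0.036 × 32.8913 = 1.18409 W/m².
Set 6.30 ln(C/272) = 1.18409: ln(C/272) = 1.18409/6.30 = 0.18795, so C = 272 × e^0.18795 = 272 × 1.20677 = 328.24 ppm.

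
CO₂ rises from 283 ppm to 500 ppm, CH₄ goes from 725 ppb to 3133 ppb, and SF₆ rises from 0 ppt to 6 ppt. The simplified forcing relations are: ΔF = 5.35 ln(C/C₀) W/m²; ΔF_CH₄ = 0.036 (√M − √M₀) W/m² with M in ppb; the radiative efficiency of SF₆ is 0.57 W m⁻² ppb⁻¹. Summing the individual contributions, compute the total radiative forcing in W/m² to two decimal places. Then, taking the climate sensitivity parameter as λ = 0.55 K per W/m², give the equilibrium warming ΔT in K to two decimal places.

ΔF = 4.09 W/m²; ΔT = 2.25 K

CO₂: 5.35 × ln(500/283) = 5.35 × ln(1.76678) = 5.35 × 0.56916 = 3.0450 W/m².
CH₄: 0.036 × (√3133 − √725) = 0.036 × (55.9732 − 26.9258) = 0.036 × 29.0474 = 1.0457 W/m².
SF₆: Δ = 6 − 0 = 6 ppt = 0.006 ppb; ΔF = 0.57 × 0.006 = 0.0034 W/m².
Total ΔF = 3.0450 + 1.0457 + 0.0034 = 4.0941 W/m².
ΔT = λ ΔF = 0.55 × 4.09 = 2.2495 K.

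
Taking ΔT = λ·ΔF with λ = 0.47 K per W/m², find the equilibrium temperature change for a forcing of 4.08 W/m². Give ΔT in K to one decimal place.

ΔT = λ ΔF = 0.47 × 4.08 = 1.9176 K.

ΔT = 1.9 K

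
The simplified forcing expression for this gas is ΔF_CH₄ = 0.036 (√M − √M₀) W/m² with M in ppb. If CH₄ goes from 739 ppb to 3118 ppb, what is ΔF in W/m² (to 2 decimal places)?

CH₄: 0.036 × (√3118 − √739) = 0.036 × (55.8391 − 27.1846) = 0.036 × 28.6545 = 1.0316 W/m².

ΔF = 1.03 W/m²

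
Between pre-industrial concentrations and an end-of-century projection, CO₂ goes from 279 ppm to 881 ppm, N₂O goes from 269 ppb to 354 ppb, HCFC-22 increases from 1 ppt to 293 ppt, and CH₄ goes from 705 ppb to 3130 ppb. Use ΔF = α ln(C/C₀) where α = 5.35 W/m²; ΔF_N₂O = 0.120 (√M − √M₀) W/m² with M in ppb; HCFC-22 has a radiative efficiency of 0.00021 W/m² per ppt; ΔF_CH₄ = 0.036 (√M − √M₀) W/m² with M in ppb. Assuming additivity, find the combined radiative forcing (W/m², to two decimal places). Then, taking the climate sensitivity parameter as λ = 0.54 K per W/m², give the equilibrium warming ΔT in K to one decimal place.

ΔF = 7.56 W/m²; ΔT = 4.1 K

CO₂: 5.35 × ln(881/279) = 5.35 × ln(3.15771) = 5.35 × 1.14985 = 6.1517 W/m².
N₂O: 0.120 × (√354 − √269) = 0.120 × (18.8149 − 16.4012) = 0.120 × 2.4137 = 0.2896 W/m².
HCFC-22: ΔF = 0.00021 × (293 − 1) = 0.00021 × 292 = 0.0613 W/m².
CH₄: 0.036 × (√3130 − √705) = 0.036 × (55.9464 − 26.5518) = 0.036 × 29.3946 = 1.0582 W/m².
Total ΔF = 6.1517 + 0.2896 + 0.0613 + 1.0582 = 7.5608 W/m².
ΔT = λ ΔF = 0.54 × 7.56 = 4.0824 K.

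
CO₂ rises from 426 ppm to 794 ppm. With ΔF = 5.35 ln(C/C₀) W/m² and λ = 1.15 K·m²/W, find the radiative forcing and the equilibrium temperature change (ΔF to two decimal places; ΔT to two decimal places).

CO₂: 5.35 × ln(794/426) = 5.35 × ln(1.86385) = 5.35 × 0.62264 = 3.3311 W/m².
ΔT = λ ΔF = 1.15 × 3.33 = 3.8295 K.

ΔF = 3.33 W/m²; ΔT = 3.83 K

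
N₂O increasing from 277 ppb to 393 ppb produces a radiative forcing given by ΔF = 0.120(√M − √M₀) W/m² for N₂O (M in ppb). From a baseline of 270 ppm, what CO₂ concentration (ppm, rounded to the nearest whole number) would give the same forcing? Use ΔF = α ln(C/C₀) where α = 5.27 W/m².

C ≈ 290 ppm

N₂O forcing: 0.120 × (√393 − √277) = 0.120 × (19.8242 − 16.6433) = 0.120 × 3.1809 = 0.38171 W/m².
Set 5.27 ln(C/270) = 0.38171: ln(C/270) = 0.38171/5.27 = 0.07243, so C = 270 × e^0.07243 = 270 × 1.07512 = 290.28 ppm.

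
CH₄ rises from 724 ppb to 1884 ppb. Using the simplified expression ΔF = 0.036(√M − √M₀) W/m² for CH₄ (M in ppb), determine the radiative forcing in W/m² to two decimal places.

ΔF = 0.59 W/m²

CH₄: 0.036 × (√1884 − √724) = 0.036 × (43.4051 − 26.9072) = 0.036 × 16.4979 = 0.5939 W/m².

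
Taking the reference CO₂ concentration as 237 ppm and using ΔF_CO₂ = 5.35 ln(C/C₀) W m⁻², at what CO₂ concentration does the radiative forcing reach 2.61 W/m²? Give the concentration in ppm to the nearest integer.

C ≈ 386 ppm

Set 5.35 ln(C/237) = 2.61, so ln(C/237) = 2.61/5.35 = 0.48785.
Then C/237 = e^0.48785 = 1.62881, giving C = 237 × 1.62881 = 386.03 ppm.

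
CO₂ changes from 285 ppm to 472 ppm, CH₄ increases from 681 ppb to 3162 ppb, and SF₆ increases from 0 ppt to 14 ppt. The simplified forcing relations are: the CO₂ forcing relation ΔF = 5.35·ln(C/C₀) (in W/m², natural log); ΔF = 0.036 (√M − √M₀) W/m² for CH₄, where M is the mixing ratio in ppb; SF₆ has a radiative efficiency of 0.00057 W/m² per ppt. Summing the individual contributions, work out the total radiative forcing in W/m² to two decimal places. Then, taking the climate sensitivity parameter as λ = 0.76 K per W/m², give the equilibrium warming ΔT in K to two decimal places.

ΔF = 3.79 W/m²; ΔT = 2.88 K

CO₂: 5.35 × ln(472/285) = 5.35 × ln(1.65614) = 5.35 × 0.50449 = 2.6990 W/m².
CH₄: 0.036 × (√3162 − √681) = 0.036 × (56.2317 − 26.0960) = 0.036 × 30.1357 = 1.0849 W/m².
SF₆: ΔF = 0.00057 × (14 − 0) = 0.00057 × 14 = 0.0080 W/m².
Total ΔF = 2.6990 + 1.0849 + 0.0080 = 3.7919 W/m².
ΔT = λ ΔF = 0.76 × 3.79 = 2.8804 K.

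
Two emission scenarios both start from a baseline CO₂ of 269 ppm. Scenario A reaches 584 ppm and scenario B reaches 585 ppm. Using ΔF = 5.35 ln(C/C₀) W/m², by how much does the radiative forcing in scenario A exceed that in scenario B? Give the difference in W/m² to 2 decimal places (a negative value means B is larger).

ΔF_A = 5.35 ln(584/269) = 5.35 × 0.77519 = 4.1473 W/m².
ΔF_B = 5.35 ln(585/269) = 5.35 × 0.77690 = 4.1564 W/m².
Difference: 4.1473 − 4.1564 = -0.0091 W/m².

ΔF_A − ΔF_B = -0.01 W/m²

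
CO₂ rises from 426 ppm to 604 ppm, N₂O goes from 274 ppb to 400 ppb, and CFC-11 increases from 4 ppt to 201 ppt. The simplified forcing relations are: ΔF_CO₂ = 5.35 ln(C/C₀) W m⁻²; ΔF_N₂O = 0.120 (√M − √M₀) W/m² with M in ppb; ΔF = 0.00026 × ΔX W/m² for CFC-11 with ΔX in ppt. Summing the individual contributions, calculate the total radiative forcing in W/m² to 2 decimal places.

ΔF = 2.33 W/m²

CO₂: 5.35 × ln(604/426) = 5.35 × ln(1.41784) = 5.35 × 0.34913 = 1.8678 W/m².
N₂O: 0.120 × (√400 − √274) = 0.120 × (20.0000 − 16.5529) = 0.120 × 3.4471 = 0.4137 W/m².
CFC-11: ΔF = 0.00026 × (201 − 4) = 0.00026 × 197 = 0.0512 W/m².
Total ΔF = 1.8678 + 0.4137 + 0.0512 = 2.3327 W/m².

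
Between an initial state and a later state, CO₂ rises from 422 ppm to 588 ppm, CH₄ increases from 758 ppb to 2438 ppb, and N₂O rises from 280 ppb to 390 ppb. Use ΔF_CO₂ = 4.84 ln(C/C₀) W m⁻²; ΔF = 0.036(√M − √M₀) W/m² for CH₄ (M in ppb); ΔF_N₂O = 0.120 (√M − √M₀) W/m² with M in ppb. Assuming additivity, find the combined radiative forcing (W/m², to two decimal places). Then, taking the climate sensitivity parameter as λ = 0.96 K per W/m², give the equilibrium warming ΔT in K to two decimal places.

CO₂: 4.84 × ln(588/422) = 4.84 × ln(1.39336) = 4.84 × 0.33172 = 1.6055 W/m².
CH₄: 0.036 × (√2438 − √758) = 0.036 × (49.3761 − 27.5318) = 0.036 × 21.8443 = 0.7864 W/m².
N₂O: 0.120 × (√390 − √280) = 0.120 × (19.7484 − 16.7332) = 0.120 × 3.0152 = 0.3618 W/m².
Total ΔF = 1.6055 + 0.7864 + 0.3618 = 2.7537 W/m².
ΔT = λ ΔF = 0.96 × 2.75 = 2.6400 K.

ΔF = 2.75 W/m²; ΔT = 2.64 K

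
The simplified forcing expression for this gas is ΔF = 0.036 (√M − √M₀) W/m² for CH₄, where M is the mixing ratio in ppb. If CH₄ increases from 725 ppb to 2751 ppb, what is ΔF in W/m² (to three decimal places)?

ΔF = 0.919 W/m²

CH₄: 0.036 × (√2751 − √725) = 0.036 × (52.4500 − 26.9258) = 0.036 × 25.5242 = 0.9189 W/m².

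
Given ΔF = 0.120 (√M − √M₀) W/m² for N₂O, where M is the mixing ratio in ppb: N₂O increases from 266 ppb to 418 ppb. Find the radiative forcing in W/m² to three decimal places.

N₂O: 0.120 × (√418 − √266) = 0.120 × (20.4450 − 16.3095) = 0.120 × 4.1355 = 0.4963 W/m².

ΔF = 0.496 W/m²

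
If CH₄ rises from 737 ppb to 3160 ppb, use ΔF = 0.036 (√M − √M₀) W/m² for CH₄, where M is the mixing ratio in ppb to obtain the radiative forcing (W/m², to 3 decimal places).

ΔF = 1.046 W/m²

CH₄: 0.036 × (√3160 − √737) = 0.036 × (56.2139 − 27.1477) = 0.036 × 29.0662 = 1.0464 W/m².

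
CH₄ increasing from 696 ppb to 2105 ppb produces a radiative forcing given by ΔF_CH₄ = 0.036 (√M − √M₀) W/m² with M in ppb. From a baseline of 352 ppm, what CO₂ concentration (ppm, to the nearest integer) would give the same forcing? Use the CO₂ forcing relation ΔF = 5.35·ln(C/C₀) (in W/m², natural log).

C ≈ 401 ppm

CH₄ forcing: 0.036 × (√2105 − √696) = 0.036 × (45.8803 − 26.3818) = 0.036 × 19.4985 = 0.70195 W/m².
Set 5.35 ln(C/352) = 0.70195: ln(C/352) = 0.70195/5.35 = 0.13121, so C = 352 × e^0.13121 = 352 × 1.14021 = 401.35 ppm.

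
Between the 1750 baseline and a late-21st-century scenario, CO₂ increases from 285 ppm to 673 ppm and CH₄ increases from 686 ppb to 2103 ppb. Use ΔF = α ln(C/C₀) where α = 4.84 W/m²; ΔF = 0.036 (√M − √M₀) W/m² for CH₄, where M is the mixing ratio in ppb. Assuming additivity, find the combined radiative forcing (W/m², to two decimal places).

ΔF = 4.87 W/m²

CO₂: 4.84 × ln(673/285) = 4.84 × ln(2.36140) = 4.84 × 0.85925 = 4.1588 W/m².
CH₄: 0.036 × (√2103 − √686) = 0.036 × (45.8585 − 26.1916) = 0.036 × 19.6669 = 0.7080 W/m².
Total ΔF = 4.1588 + 0.7080 = 4.8668 W/m².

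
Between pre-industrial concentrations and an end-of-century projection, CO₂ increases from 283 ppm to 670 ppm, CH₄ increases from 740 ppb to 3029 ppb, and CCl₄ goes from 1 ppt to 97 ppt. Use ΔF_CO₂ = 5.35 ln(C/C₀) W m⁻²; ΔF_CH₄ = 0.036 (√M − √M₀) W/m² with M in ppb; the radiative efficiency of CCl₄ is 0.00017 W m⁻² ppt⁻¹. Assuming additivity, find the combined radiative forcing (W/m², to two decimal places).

ΔF = 5.63 W/m²

CO₂: 5.35 × ln(670/283) = 5.35 × ln(2.36749) = 5.35 × 0.86183 = 4.6108 W/m².
CH₄: 0.036 × (√3029 − √740) = 0.036 × (55.0364 − 27.2029) = 0.036 × 27.8335 = 1.0020 W/m².
CCl₄: ΔF = 0.00017 × (97 − 1) = 0.00017 × 96 = 0.0163 W/m².
Total ΔF = 4.6108 + 1.0020 + 0.0163 = 5.6291 W/m².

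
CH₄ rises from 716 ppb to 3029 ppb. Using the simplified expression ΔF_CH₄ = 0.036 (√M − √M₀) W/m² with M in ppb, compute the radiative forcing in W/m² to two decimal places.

CH₄: 0.036 × (√3029 − √716) = 0.036 × (55.0364 − 26.7582) = 0.036 × 28.2782 = 1.0180 W/m².

ΔF = 1.02 W/m²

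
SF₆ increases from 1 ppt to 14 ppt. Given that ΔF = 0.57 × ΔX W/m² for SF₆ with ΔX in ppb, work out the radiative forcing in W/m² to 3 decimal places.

SF₆: Δ = 14 − 1 = 13 ppt = 0.013 ppb; ΔF = 0.57 × 0.013 = 0.0074 W/m².

ΔF = 0.007 W/m²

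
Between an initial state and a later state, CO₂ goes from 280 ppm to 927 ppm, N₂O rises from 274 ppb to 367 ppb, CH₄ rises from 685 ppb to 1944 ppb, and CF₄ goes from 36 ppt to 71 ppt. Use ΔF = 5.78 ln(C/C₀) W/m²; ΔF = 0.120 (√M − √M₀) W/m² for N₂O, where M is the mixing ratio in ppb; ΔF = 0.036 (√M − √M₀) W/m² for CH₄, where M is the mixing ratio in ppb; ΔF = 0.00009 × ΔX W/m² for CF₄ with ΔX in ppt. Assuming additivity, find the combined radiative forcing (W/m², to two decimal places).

ΔF = 7.88 W/m²

CO₂: 5.78 × ln(927/280) = 5.78 × ln(3.31071) = 5.78 × 1.19716 = 6.9196 W/m².
N₂O: 0.120 × (√367 − √274) = 0.120 × (19.1572 − 16.5529) = 0.120 × 2.6043 = 0.3125 W/m².
CH₄: 0.036 × (√1944 − √685) = 0.036 × (44.0908 − 26.1725) = 0.036 × 17.9183 = 0.6451 W/m².
CF₄: ΔF = 0.00009 × (71 − 36) = 0.00009 × 35 = 0.0032 W/m².
Total ΔF = 6.9196 + 0.3125 + 0.6451 + 0.0032 = 7.8804 W/m².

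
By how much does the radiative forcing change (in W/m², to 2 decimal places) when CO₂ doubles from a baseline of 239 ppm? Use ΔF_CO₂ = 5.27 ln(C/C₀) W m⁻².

Because the forcing depends only on the ratio C/C₀, the initial concentration does not enter.
ΔF = 5.27 × ln(2) = 5.27 × 0.69315 = 3.6529 W/m².

ΔF = 3.65 W/m²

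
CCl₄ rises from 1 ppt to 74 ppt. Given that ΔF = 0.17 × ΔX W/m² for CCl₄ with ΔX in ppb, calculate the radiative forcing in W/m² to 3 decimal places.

ΔF = 0.012 W/m²

CCl₄: Δ = 74 − 1 = 73 ppt = 0.073 ppb; ΔF = 0.17 × 0.073 = 0.0124 W/m².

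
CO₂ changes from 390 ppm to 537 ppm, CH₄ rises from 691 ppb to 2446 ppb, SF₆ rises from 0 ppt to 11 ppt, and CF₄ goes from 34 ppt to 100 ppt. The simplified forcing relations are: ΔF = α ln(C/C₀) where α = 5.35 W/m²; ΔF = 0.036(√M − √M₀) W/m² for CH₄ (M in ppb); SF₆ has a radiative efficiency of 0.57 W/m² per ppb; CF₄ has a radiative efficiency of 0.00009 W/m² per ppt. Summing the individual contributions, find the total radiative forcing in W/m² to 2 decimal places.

ΔF = 2.56 W/m²

CO₂: 5.35 × ln(537/390) = 5.35 × ln(1.37692) = 5.35 × 0.31985 = 1.7112 W/m².
CH₄: 0.036 × (√2446 − √691) = 0.036 × (49.4571 − 26.2869) = 0.036 × 23.1702 = 0.8341 W/m².
SF₆: Δ = 11 − 0 = 11 ppt = 0.011 ppb; ΔF = 0.57 × 0.011 = 0.0063 W/m².
CF₄: ΔF = 0.00009 × (100 − 34) = 0.00009 × 66 = 0.0059 W/m².
Total ΔF = 1.7112 + 0.8341 + 0.0063 + 0.0059 = 2.5575 W/m².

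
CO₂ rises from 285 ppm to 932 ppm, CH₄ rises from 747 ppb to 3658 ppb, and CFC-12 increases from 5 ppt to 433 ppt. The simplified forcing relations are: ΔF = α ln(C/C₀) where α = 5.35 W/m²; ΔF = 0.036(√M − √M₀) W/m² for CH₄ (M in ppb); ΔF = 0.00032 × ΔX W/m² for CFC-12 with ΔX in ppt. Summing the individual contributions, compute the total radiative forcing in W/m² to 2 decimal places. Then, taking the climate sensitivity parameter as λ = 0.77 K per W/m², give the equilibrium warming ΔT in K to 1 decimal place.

ΔF = 7.67 W/m²; ΔT = 5.9 K

CO₂: 5.35 × ln(932/285) = 5.35 × ln(3.27018) = 5.35 × 1.18485 = 6.3389 W/m².
CH₄: 0.036 × (√3658 − √747) = 0.036 × (60.4814 − 27.3313) = 0.036 × 33.1501 = 1.1934 W/m².
CFC-12: ΔF = 0.00032 × (433 − 5) = 0.00032 × 428 = 0.1370 W/m².
Total ΔF = 6.3389 + 1.1934 + 0.1370 = 7.6693 W/m².
ΔT = λ ΔF = 0.77 × 7.67 = 5.9059 K.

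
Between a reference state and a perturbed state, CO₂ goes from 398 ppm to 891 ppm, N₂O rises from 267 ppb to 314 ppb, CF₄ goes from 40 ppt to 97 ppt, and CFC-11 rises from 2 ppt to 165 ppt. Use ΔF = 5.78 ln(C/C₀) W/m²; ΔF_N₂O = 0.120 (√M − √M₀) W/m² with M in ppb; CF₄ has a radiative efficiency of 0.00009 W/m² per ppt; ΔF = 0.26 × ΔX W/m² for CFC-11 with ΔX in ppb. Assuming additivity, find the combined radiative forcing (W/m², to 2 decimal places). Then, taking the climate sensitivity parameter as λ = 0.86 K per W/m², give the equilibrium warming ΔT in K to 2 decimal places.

ΔF = 4.87 W/m²; ΔT = 4.19 K

CO₂: 5.78 × ln(891/398) = 5.78 × ln(2.23869) = 5.78 × 0.80589 = 4.6580 W/m².
N₂O: 0.120 × (√314 − √267) = 0.120 × (17.7200 − 16.3401) = 0.120 × 1.3799 = 0.1656 W/m².
CF₄: ΔF = 0.00009 × (97 − 40) = 0.00009 × 57 = 0.0051 W/m².
CFC-11: Δ = 165 − 2 = 163 ppt = 0.163 ppb; ΔF = 0.26 × 0.163 = 0.0424 W/m².
Total ΔF = 4.6580 + 0.1656 + 0.0051 + 0.0424 = 4.8711 W/m².
ΔT = λ ΔF = 0.86 × 4.87 = 4.1882 K.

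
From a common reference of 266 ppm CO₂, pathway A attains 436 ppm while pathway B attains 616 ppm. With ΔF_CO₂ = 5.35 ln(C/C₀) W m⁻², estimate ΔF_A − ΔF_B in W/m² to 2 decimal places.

ΔF_A − ΔF_B = -1.85 W/m²

ΔF_A = 5.35 ln(436/266) = 5.35 × 0.49415 = 2.6437 W/m².
ΔF_B = 5.35 ln(616/266) = 5.35 × 0.83975 = 4.4927 W/m².
Difference: 2.6437 − 4.4927 = -1.8490 W/m².
(Equivalently, ΔF_A − ΔF_B = 5.35 ln(436/616) = 5.35 × -0.34560 = -1.8490 W/m².)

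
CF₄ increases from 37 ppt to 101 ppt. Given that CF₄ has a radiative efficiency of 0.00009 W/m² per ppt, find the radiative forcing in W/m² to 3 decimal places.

ΔF = 0.006 W/m²

CF₄: ΔF = 0.00009 × (101 − 37) = 0.00009 × 64 = 0.0058 W/m².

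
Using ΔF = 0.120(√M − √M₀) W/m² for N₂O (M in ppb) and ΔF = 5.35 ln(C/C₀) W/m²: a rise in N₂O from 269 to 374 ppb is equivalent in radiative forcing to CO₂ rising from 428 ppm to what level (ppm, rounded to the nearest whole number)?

N₂O forcing: 0.120 × (√374 − √269) = 0.120 × (19.3391 − 16.4012) = 0.120 × 2.9379 = 0.35255 W/m².
Set 5.35 ln(C/428) = 0.35255: ln(C/428) = 0.35255/5.35 = 0.06590, so C = 428 × e^0.06590 = 428 × 1.06812 = 457.16 ppm.

C ≈ 457 ppm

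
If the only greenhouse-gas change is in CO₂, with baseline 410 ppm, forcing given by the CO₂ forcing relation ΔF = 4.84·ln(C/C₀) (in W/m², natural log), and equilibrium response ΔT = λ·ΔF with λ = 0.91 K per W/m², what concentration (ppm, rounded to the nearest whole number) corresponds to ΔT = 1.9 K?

Required forcing: ΔF = ΔT/λ = 1.9/0.91 = 2.0879 W/m².
Then ln(C/410) = ΔF/4.84 = 2.0879/4.84 = 0.43138.
So C = 410 × e^0.43138 = 410 × 1.53938 = 631.15 ppm.

C ≈ 631 ppm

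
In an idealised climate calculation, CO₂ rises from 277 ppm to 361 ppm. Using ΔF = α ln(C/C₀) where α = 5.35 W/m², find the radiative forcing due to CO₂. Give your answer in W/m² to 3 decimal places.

CO₂ absorption bands are partially saturated, so forcing scales with the logarithm of the concentration ratio.
CO₂: 5.35 × ln(361/277) = 5.35 × ln(1.30325) = 5.35 × 0.26486 = 1.4170 W/m².

ΔF = 1.417 W/m²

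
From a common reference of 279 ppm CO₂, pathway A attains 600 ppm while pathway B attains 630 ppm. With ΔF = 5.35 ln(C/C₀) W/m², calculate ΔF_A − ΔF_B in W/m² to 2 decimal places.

ΔF_A − ΔF_B = -0.26 W/m²

ΔF_A = 5.35 ln(600/279) = 5.35 × 0.76572 = 4.0966 W/m².
ΔF_B = 5.35 ln(630/279) = 5.35 × 0.81451 = 4.3576 W/m².
Difference: 4.0966 − 4.3576 = -0.2610 W/m².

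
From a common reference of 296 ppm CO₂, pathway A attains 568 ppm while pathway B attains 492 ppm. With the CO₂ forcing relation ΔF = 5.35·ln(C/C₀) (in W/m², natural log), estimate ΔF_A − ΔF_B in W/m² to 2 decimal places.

ΔF_A = 5.35 ln(568/296) = 5.35 × 0.65176 = 3.4869 W/m².
ΔF_B = 5.35 ln(492/296) = 5.35 × 0.50812 = 2.7184 W/m².
Difference: 3.4869 − 2.7184 = 0.7685 W/m².

ΔF_A − ΔF_B = 0.77 W/m²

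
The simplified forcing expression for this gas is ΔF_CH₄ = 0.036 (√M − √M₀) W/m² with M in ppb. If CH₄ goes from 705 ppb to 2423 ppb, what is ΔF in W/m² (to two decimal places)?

ΔF = 0.82 W/m²

CH₄: 0.036 × (√2423 − √705) = 0.036 × (49.2240 − 26.5518) = 0.036 × 22.6722 = 0.8162 W/m².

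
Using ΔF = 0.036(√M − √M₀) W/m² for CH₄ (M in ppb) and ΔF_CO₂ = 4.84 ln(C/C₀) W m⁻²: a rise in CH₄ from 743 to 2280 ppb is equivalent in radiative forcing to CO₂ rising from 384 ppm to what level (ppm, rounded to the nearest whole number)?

CH₄ forcing: 0.036 × (√2280 − √743) = 0.036 × (47.7493 − 27.2580) = 0.036 × 20.4913 = 0.73769 W/m².
Set 4.84 ln(C/384) = 0.73769: ln(C/384) = 0.73769/4.84 = 0.15242, so C = 384 × e^0.15242 = 384 × 1.16465 = 447.23 ppm.

C ≈ 447 ppm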